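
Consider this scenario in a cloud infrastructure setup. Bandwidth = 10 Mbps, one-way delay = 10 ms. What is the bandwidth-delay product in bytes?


Given: bandwidth = 10 Mbps, delay = 10 ms
BDP in bits = 10 * 10^6 * 10 / 1000
BDP in bits = 100000
BDP in bytes = 100000 / 8 = 12500

12500


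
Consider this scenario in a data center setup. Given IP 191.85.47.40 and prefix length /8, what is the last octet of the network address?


Given: IP = 191.85.47.40, prefix = /8
Subnet mask = 255.0.0.0
Last octet of IP: 40
Last octet of mask: 0
Network last octet = 40 AND 0 = 0

0


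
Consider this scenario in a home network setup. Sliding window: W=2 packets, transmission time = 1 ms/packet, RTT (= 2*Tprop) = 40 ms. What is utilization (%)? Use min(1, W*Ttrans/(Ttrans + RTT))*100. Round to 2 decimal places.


Given: W = 2, Ttrans = 1 ms, RTT = 40 ms (= 2 * Tprop, Tprop = 20 ms)
Cycle time = Ttrans + RTT = 1 + 40 = 41 ms (first packet sent until its ACK returns)
W * Ttrans = 2 * 1 = 2 ms of sending per cycle
W * Ttrans / (Ttrans + RTT) = 2 / 41 = 0.048780
U = min(1, 0.048780) = 0.048780
U% = 4.88%

4.88


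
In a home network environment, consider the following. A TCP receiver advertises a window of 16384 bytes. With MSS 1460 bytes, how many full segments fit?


Given: RWND = 16384 bytes, MSS = 1460 bytes
Full segments = floor(RWND / MSS)
Full segments = floor(16384 / 1460)
Full segments = floor(11.2219) = 11

11


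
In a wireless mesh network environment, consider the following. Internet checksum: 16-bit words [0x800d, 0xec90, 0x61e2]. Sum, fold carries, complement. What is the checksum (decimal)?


Given words: [0x800d, 0xec90, 0x61e2]
Step 1: Sum all words
Raw sum = 32781 + 60560 + 25058 = 118399
Step 2: Fold carry: (52863 + 1) = 52864
One's complement = ~52864 & 0xFFFF = 12671

12671


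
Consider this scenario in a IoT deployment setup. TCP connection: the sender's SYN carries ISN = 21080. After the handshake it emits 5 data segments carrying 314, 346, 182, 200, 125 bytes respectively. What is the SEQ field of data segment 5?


The SYN occupies sequence number ISN = 21080, so the first data byte is ISN + 1 = 21081.
SEQ of data segment i = (ISN + 1) + sum of payload sizes of segments 1..i-1.
Segment 1: SEQ = 21081, payload = 314 bytes
Segment 2: SEQ = 21395, payload = 346 bytes
Segment 3: SEQ = 21741, payload = 182 bytes
Segment 4: SEQ = 21923, payload = 200 bytes
Segment 5: SEQ = 22123, payload = 125 bytes
SEQ of segment 5 = 21081 + 314 + 346 + 182 + 200 = 22123

22123


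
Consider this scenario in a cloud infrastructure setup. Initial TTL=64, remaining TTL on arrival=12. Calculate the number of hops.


Given: initial TTL = 64, received TTL = 12
Hops = initial TTL - received TTL
Hops = 64 - 12 = 52

52


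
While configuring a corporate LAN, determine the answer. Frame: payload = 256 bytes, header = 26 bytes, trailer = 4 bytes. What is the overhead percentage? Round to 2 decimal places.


Given: payload = 256 B, header = 26 B, trailer = 4 B
Overhead bytes = header + trailer = 26 + 4 = 30
Total frame = payload + overhead = 256 + 30 = 286
Overhead % = 30 / 286 * 100 = 10.4895% -> 10.49% (2 dp)

10.49


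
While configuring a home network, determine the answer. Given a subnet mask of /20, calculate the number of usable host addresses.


Given: subnet mask /20
Host bits = 32 - 20 = 12
Total addresses = 2^12 = 4096
Usable hosts = 4096 - 2 (network + broadcast) = 4094

4094


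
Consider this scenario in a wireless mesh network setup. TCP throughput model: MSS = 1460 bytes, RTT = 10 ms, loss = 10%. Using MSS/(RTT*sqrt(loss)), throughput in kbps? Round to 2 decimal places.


Given: MSS = 1460 bytes, RTT = 10 ms, loss = 10%
RTT in seconds = 10 / 1000 = 0.01
Loss rate = 10% = 0.1
sqrt(loss) = sqrt(0.1) = 0.316227766017
Throughput (bytes/s) = 1460 / (0.01 * 0.316227766017) = 461692.5384
Throughput (kbps) = 461692.5384 * 8 / 1000 = 3693.540307 -> 3693.54 kbps (2 dp)

3693.54


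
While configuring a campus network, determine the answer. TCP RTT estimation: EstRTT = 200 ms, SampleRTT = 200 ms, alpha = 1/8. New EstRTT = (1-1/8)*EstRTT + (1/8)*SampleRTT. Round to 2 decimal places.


Given: EstRTT = 200 ms, SampleRTT = 200 ms, alpha = 1/8
New EstRTT = (1 - alpha) * EstRTT + alpha * SampleRTT
(7/8) * 200 = 175
(1/8) * 200 = 25
New EstRTT = 175 + 25 = 200 ms -> 200.00 ms (2 dp)

200.00


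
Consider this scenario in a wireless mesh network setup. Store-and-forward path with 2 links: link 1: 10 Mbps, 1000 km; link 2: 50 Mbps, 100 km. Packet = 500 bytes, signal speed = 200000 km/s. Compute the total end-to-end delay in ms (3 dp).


Packet = 500 bytes = 4000 bits. Store-and-forward: sum (t_trans + t_prop) per link.
Link 1: t_trans = 4000/(10*10^6) s = 0.4000 ms; t_prop = 1000/200000 s = 5.0000 ms; subtotal = 5.4000 ms
Link 2: t_trans = 4000/(50*10^6) s = 0.0800 ms; t_prop = 100/200000 s = 0.5000 ms; subtotal = 0.5800 ms
End-to-end = 5.4000 + 0.5800 = 5.9800 ms -> 5.980 ms (3 dp)

5.980


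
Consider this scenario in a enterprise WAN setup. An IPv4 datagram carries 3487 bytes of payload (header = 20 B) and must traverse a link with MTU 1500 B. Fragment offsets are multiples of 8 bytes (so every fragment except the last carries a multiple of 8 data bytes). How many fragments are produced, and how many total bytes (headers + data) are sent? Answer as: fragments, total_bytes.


Max data per non-final fragment = floor((MTU - header)/8)*8 = floor((1500 - 20)/8)*8 = floor(1480/8)*8 = 1480 B
Final fragment needs no 8-byte alignment: it can carry up to MTU - header = 1480 B
Non-final fragments needed = ceil((payload - 1480) / 1480) = ceil(2007/1480) = ceil(1.3561) = 2
Number of fragments = 2 + 1 = 3
Fragment sizes (data): 2 * 1480 B + 527 B (last, 527 <= 1480 OK)
Total bytes sent = payload + n_frags * header = 3487 + 3*20 = 3487 + 60 = 3547 B

3, 3547


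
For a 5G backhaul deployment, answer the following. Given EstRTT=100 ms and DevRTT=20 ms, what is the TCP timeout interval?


Given: EstRTT = 100 ms, DevRTT = 20 ms
Timeout = EstRTT + 4 * DevRTT
4 * DevRTT = 4 * 20 = 80
Timeout = 100 + 80 = 180 ms

180


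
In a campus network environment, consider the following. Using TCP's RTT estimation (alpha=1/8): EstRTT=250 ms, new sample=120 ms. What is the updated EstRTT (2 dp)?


Given: EstRTT = 250 ms, SampleRTT = 120 ms, alpha = 1/8
New EstRTT = (1 - alpha) * EstRTT + alpha * SampleRTT
(7/8) * 250 = 218.75
(1/8) * 120 = 15
New EstRTT = 218.75 + 15 = 233.75 ms -> 233.75 ms (2 dp)

233.75


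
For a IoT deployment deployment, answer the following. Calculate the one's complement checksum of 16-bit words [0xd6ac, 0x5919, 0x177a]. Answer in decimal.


Given words: [0xd6ac, 0x5919, 0x177a]
Step 1: Sum all words
Raw sum = 54956 + 22809 + 6010 = 83775
Step 2: Fold carry: (18239 + 1) = 18240
One's complement = ~18240 & 0xFFFF = 47295

47295


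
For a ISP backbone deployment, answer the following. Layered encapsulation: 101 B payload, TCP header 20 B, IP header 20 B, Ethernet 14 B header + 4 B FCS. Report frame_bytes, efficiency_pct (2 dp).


TCP segment = 101 + 20 = 121 B
IP packet = 121 + 20 = 141 B
Ethernet frame = 141 + 14 + 4 = 159 B
Efficiency = app / frame = 101 / 159 = 0.635220 = 63.5220% -> 63.52% (2 dp)

159, 63.52


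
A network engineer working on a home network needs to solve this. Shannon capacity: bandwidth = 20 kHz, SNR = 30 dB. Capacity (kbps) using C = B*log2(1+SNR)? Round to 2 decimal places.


Given: B = 20 kHz, SNR = 30 dB
SNR linear = 10^(30/10) = 1000
1 + SNR = 1001
log2(1001) = 9.9672262588
C = 20 * 1000 * 9.9672262588 = 199344.5252 bps
C = 199.344525 kbps -> 199.34 kbps (2 dp)

199.34


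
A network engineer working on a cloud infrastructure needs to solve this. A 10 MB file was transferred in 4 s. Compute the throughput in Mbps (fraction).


Given: file = 10 MB, time = 4 s
File in Mb = 10 * 8 = 80 Mb
Throughput = 80 / 4 Mbps
Throughput = 20 Mbps

20


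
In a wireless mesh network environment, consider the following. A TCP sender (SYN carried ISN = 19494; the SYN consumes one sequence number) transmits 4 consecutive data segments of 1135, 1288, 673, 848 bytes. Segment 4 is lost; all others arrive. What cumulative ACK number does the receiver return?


SYN uses sequence number 19494; first data byte = ISN + 1 = 19495.
Segment 1: SEQ = 19495, len = 1135 B, covers [19495, 20629]
Segment 2: SEQ = 20630, len = 1288 B, covers [20630, 21917]
Segment 3: SEQ = 21918, len = 673 B, covers [21918, 22590]
Segment 4: SEQ = 22591, len = 848 B, covers [22591, 23438] [LOST]
In-order data received: bytes [19495, 22590] (segments 1..3).
Segment 4 missing -> gap begins at byte 22591.
Cumulative ACK = next expected in-order byte = 19495 + 1135 + 1288 + 673 = 22591

22591


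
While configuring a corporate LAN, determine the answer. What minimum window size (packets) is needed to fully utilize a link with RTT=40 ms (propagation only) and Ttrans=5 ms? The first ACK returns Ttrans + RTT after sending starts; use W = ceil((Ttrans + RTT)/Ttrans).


Given: Ttrans = 5 ms, RTT = 40 ms (= 2 * Tprop, Tprop = 20 ms)
Time until first ACK returns = Ttrans + RTT = 5 + 40 = 45 ms
Need W * Ttrans >= Ttrans + RTT  ->  W >= (Ttrans + RTT) / Ttrans
(Ttrans + RTT) / Ttrans = 45 / 5 = 9
W_min = ceil(9) = 9

9


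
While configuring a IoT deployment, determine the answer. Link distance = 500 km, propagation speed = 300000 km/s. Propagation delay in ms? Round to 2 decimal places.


Given: distance = 500 km, speed = 300000 km/s
Delay = distance / speed = 500 / 300000 seconds
Delay in ms = 500 * 1000 / 300000
Delay = 1.6667 ms
Rounded to 2 dp = 1.67 ms

1.67


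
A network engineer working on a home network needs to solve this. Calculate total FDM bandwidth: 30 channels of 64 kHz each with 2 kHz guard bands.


Given: 30 channels, 64 kHz each, guard = 2 kHz
Channel bandwidth = 30 * 64 = 1920 kHz
Guard bands = 29 gaps * 2 kHz = 58 kHz
Total = 1920 + 58 = 1978 kHz

1978


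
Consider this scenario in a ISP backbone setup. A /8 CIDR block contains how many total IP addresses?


Given: CIDR prefix /8
Host bits = 32 - 8 = 24
Total addresses = 2^24 = 16777216

16777216


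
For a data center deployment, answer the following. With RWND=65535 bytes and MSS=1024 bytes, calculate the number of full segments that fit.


Given: RWND = 65535 bytes, MSS = 1024 bytes
Full segments = floor(RWND / MSS)
Full segments = floor(65535 / 1024)
Full segments = floor(63.999) = 63

63


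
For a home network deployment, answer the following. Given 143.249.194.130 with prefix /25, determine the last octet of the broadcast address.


Given: IP = 143.249.194.130, prefix = /25
Host bits = 32 - 25 = 7
Network last octet = 130 AND mask = 128
Host part size = 2^7 - 1 = 127
Broadcast last octet = 128 OR 127 = 255

255


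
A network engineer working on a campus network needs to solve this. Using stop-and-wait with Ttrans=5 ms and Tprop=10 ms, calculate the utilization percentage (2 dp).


Given: Ttrans = 5 ms, Tprop = 10 ms
RTT = 2 * Tprop = 2 * 10 = 20 ms
U = Ttrans / (Ttrans + RTT)
U = 5 / (5 + 20)
U = 5 / 25 = 0.2
U% = 20.00%

20.00


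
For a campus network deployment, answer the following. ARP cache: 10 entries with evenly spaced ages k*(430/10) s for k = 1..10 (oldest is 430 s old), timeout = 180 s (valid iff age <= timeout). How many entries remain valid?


Ages are k * 430/10 s for k = 1..10 (spacing = 43.0000 s).
Entry k is valid iff k * 430/10 <= 180 iff k <= 10 * 180 / 430 = 4.1860
n_valid = floor(4.1860) = 4
(n_stale = 10 - 4 = 6)

4


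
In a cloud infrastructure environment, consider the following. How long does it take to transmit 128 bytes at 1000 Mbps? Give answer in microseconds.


Given: packet = 128 bytes, bandwidth = 1000 Mbps
Packet in bits = 128 * 8 = 1024 bits
Bandwidth = 1000 * 10^6 = 1000000000 bps
Time = 1024 / 1000000000 seconds
Time in us = 1024 * 10^6 / 1000000000 = 1.024

1.024


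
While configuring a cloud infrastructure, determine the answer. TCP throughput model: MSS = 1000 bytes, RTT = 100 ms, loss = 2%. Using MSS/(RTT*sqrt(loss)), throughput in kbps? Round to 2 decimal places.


Given: MSS = 1000 bytes, RTT = 100 ms, loss = 2%
RTT in seconds = 100 / 1000 = 0.1
Loss rate = 2% = 0.02
sqrt(loss) = sqrt(0.02) = 0.141421356237
Throughput (bytes/s) = 1000 / (0.1 * 0.141421356237) = 70710.6781
Throughput (kbps) = 70710.6781 * 8 / 1000 = 565.685425 -> 565.69 kbps (2 dp)

565.69


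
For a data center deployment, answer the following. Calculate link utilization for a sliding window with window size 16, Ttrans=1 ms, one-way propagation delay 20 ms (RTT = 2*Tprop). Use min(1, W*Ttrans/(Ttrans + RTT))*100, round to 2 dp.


Given: W = 16, Ttrans = 1 ms, RTT = 40 ms (= 2 * Tprop, Tprop = 20 ms)
Cycle time = Ttrans + RTT = 1 + 40 = 41 ms (first packet sent until its ACK returns)
W * Ttrans = 16 * 1 = 16 ms of sending per cycle
W * Ttrans / (Ttrans + RTT) = 16 / 41 = 0.390244
U = min(1, 0.390244) = 0.390244
U% = 39.02%

39.02


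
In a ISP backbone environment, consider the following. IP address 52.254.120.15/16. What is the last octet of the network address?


Given: IP = 52.254.120.15, prefix = /16
Subnet mask = 255.255.0.0
Last octet of IP: 15
Last octet of mask: 0
Network last octet = 15 AND 0 = 0

0


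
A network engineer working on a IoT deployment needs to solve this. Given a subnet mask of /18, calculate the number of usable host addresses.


Given: subnet mask /18
Host bits = 32 - 18 = 14
Total addresses = 2^14 = 16384
Usable hosts = 16384 - 2 (network + broadcast) = 16382

16382


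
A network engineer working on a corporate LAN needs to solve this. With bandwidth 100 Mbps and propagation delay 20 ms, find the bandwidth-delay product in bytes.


Given: bandwidth = 100 Mbps, delay = 20 ms
BDP in bits = 100 * 10^6 * 20 / 1000
BDP in bits = 2000000
BDP in bytes = 2000000 / 8 = 250000

250000


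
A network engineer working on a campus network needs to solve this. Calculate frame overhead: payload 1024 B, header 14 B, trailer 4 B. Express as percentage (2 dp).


Given: payload = 1024 B, header = 14 B, trailer = 4 B
Overhead bytes = header + trailer = 14 + 4 = 18
Total frame = payload + overhead = 1024 + 18 = 1042
Overhead % = 18 / 1042 * 100 = 1.7274% -> 1.73% (2 dp)

1.73


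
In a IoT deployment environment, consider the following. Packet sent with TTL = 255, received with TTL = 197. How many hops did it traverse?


Given: initial TTL = 255, received TTL = 197
Hops = initial TTL - received TTL
Hops = 255 - 197 = 58

58


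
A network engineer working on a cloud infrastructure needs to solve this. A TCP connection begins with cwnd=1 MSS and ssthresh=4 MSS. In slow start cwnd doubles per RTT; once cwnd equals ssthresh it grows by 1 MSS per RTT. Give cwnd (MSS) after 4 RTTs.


RTT 0: cwnd = 1 MSS (initial)
RTT 1: cwnd = 2 MSS (slow start, doubled)
RTT 2: cwnd = 4 MSS (slow start, doubled)
RTT 3: cwnd = 5 MSS (congestion avoidance, +1)
RTT 4: cwnd = 6 MSS (congestion avoidance, +1)

6


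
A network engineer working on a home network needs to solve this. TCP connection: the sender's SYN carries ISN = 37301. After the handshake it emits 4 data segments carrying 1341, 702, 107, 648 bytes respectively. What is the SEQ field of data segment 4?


The SYN occupies sequence number ISN = 37301, so the first data byte is ISN + 1 = 37302.
SEQ of data segment i = (ISN + 1) + sum of payload sizes of segments 1..i-1.
Segment 1: SEQ = 37302, payload = 1341 bytes
Segment 2: SEQ = 38643, payload = 702 bytes
Segment 3: SEQ = 39345, payload = 107 bytes
Segment 4: SEQ = 39452, payload = 648 bytes
SEQ of segment 4 = 37302 + 1341 + 702 + 107 = 39452

39452


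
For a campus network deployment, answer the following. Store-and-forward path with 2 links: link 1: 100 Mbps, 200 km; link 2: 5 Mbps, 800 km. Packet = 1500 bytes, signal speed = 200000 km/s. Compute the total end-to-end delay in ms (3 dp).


Packet = 1500 bytes = 12000 bits. Store-and-forward: sum (t_trans + t_prop) per link.
Link 1: t_trans = 12000/(100*10^6) s = 0.1200 ms; t_prop = 200/200000 s = 1.0000 ms; subtotal = 1.1200 ms
Link 2: t_trans = 12000/(5*10^6) s = 2.4000 ms; t_prop = 800/200000 s = 4.0000 ms; subtotal = 6.4000 ms
End-to-end = 1.1200 + 6.4000 = 7.5200 ms -> 7.520 ms (3 dp)

7.520


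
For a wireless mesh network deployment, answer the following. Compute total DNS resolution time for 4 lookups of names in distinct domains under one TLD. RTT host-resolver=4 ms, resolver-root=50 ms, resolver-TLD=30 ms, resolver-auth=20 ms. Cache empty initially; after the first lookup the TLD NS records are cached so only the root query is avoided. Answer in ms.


Lookup 1 (cold cache): local + root + TLD + auth = 4 + 50 + 30 + 20 = 104 ms
Lookups 2..4 (TLD NS cached -> skip root; new domain -> still ask TLD and auth): local + TLD + auth = 4 + 30 + 20 = 54 ms each
Remaining 3 lookups: 3 * 54 = 162 ms
Total = 104 + 162 = 266 ms

266


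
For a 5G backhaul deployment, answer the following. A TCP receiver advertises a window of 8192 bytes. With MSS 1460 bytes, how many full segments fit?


Given: RWND = 8192 bytes, MSS = 1460 bytes
Full segments = floor(RWND / MSS)
Full segments = floor(8192 / 1460)
Full segments = floor(5.611) = 5

5


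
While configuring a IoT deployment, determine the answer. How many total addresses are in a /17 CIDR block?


Given: CIDR prefix /17
Host bits = 32 - 17 = 15
Total addresses = 2^15 = 32768

32768


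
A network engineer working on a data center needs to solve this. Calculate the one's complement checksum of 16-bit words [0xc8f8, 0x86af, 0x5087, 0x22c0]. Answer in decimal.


Given words: [0xc8f8, 0x86af, 0x5087, 0x22c0]
Step 1: Sum all words
Raw sum = 51448 + 34479 + 20615 + 8896 = 115438
Step 2: Fold carry: (49902 + 1) = 49903
One's complement = ~49903 & 0xFFFF = 15632

15632


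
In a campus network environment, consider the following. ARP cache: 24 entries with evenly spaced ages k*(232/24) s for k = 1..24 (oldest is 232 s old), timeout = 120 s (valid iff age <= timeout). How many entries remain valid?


Ages are k * 232/24 s for k = 1..24 (spacing = 9.6667 s).
Entry k is valid iff k * 232/24 <= 120 iff k <= 24 * 120 / 232 = 12.4138
n_valid = floor(12.4138) = 12
(n_stale = 24 - 12 = 12)

12


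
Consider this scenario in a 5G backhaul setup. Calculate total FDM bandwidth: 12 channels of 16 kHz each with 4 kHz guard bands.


Given: 12 channels, 16 kHz each, guard = 4 kHz
Channel bandwidth = 12 * 16 = 192 kHz
Guard bands = 11 gaps * 4 kHz = 44 kHz
Total = 192 + 44 = 236 kHz

236


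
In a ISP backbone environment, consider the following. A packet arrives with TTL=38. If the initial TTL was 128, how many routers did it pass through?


Given: initial TTL = 128, received TTL = 38
Hops = initial TTL - received TTL
Hops = 128 - 38 = 90

90


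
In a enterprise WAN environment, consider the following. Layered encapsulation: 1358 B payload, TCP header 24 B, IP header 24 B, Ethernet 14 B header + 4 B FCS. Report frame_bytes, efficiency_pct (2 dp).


TCP segment = 1358 + 24 = 1382 B
IP packet = 1382 + 24 = 1406 B
Ethernet frame = 1406 + 14 + 4 = 1424 B
Efficiency = app / frame = 1358 / 1424 = 0.953652 = 95.3652% -> 95.37% (2 dp)

1424, 95.37


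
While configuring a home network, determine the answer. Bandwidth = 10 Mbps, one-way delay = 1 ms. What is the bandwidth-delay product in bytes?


Given: bandwidth = 10 Mbps, delay = 1 ms
BDP in bits = 10 * 10^6 * 1 / 1000
BDP in bits = 10000
BDP in bytes = 10000 / 8 = 1250

1250


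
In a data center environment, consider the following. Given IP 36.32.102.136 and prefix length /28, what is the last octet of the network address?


Given: IP = 36.32.102.136, prefix = /28
Subnet mask = 255.255.255.240
Last octet of IP: 136
Last octet of mask: 240
Network last octet = 136 AND 240 = 128

128


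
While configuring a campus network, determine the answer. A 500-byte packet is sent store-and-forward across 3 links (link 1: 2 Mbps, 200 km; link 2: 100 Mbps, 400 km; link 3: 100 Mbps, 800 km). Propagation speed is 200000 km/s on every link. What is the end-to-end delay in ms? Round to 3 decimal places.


Packet = 500 bytes = 4000 bits. Store-and-forward: sum (t_trans + t_prop) per link.
Link 1: t_trans = 4000/(2*10^6) s = 2.0000 ms; t_prop = 200/200000 s = 1.0000 ms; subtotal = 3.0000 ms
Link 2: t_trans = 4000/(100*10^6) s = 0.0400 ms; t_prop = 400/200000 s = 2.0000 ms; subtotal = 2.0400 ms
Link 3: t_trans = 4000/(100*10^6) s = 0.0400 ms; t_prop = 800/200000 s = 4.0000 ms; subtotal = 4.0400 ms
End-to-end = 3.0000 + 2.0400 + 4.0400 = 9.0800 ms -> 9.080 ms (3 dp)

9.080


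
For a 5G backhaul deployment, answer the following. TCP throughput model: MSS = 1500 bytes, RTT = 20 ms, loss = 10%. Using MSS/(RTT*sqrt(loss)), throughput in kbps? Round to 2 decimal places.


Given: MSS = 1500 bytes, RTT = 20 ms, loss = 10%
RTT in seconds = 20 / 1000 = 0.02
Loss rate = 10% = 0.1
sqrt(loss) = sqrt(0.1) = 0.316227766017
Throughput (bytes/s) = 1500 / (0.02 * 0.316227766017) = 237170.8245
Throughput (kbps) = 237170.8245 * 8 / 1000 = 1897.366596 -> 1897.37 kbps (2 dp)

1897.37


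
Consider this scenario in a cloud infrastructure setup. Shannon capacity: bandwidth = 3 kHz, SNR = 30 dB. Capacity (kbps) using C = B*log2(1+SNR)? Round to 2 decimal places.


Given: B = 3 kHz, SNR = 30 dB
SNR linear = 10^(30/10) = 1000
1 + SNR = 1001
log2(1001) = 9.9672262588
C = 3 * 1000 * 9.9672262588 = 29901.6788 bps
C = 29.901679 kbps -> 29.90 kbps (2 dp)

29.90


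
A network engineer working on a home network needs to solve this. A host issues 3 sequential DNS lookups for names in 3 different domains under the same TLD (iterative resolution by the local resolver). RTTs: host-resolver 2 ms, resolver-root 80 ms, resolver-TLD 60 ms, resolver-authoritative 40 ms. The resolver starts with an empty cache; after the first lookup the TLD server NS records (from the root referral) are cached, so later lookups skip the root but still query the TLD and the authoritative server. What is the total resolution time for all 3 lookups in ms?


Lookup 1 (cold cache): local + root + TLD + auth = 2 + 80 + 60 + 40 = 182 ms
Lookups 2..3 (TLD NS cached -> skip root; new domain -> still ask TLD and auth): local + TLD + auth = 2 + 60 + 40 = 102 ms each
Remaining 2 lookups: 2 * 102 = 204 ms
Total = 182 + 204 = 386 ms

386


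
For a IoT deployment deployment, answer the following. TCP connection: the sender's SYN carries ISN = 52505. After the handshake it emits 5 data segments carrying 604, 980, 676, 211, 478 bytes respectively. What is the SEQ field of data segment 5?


The SYN occupies sequence number ISN = 52505, so the first data byte is ISN + 1 = 52506.
SEQ of data segment i = (ISN + 1) + sum of payload sizes of segments 1..i-1.
Segment 1: SEQ = 52506, payload = 604 bytes
Segment 2: SEQ = 53110, payload = 980 bytes
Segment 3: SEQ = 54090, payload = 676 bytes
Segment 4: SEQ = 54766, payload = 211 bytes
Segment 5: SEQ = 54977, payload = 478 bytes
SEQ of segment 5 = 52506 + 604 + 980 + 676 + 211 = 54977

54977


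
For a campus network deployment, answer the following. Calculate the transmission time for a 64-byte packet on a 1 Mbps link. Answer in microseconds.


Given: packet = 64 bytes, bandwidth = 1 Mbps
Packet in bits = 64 * 8 = 512 bits
Bandwidth = 1 * 10^6 = 1000000 bps
Time = 512 / 1000000 seconds
Time in us = 512 * 10^6 / 1000000 = 512

512


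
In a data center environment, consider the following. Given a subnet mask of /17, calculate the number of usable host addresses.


Given: subnet mask /17
Host bits = 32 - 17 = 15
Total addresses = 2^15 = 32768
Usable hosts = 32768 - 2 (network + broadcast) = 32766

32766


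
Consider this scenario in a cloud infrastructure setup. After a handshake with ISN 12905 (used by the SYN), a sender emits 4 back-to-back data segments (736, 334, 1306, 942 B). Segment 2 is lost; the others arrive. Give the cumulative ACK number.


SYN uses sequence number 12905; first data byte = ISN + 1 = 12906.
Segment 1: SEQ = 12906, len = 736 B, covers [12906, 13641]
Segment 2: SEQ = 13642, len = 334 B, covers [13642, 13975] [LOST]
Segment 3: SEQ = 13976, len = 1306 B, covers [13976, 15281]
Segment 4: SEQ = 15282, len = 942 B, covers [15282, 16223]
In-order data received: bytes [12906, 13641] (segments 1..1).
Segment 2 missing -> gap begins at byte 13642; later segments buffered out of order.
Cumulative ACK = next expected in-order byte = 12906 + 736 = 13642

13642


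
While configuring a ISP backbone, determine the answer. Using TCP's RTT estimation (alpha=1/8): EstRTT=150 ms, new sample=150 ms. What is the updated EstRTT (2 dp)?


Given: EstRTT = 150 ms, SampleRTT = 150 ms, alpha = 1/8
New EstRTT = (1 - alpha) * EstRTT + alpha * SampleRTT
(7/8) * 150 = 131.25
(1/8) * 150 = 18.75
New EstRTT = 131.25 + 18.75 = 150 ms -> 150.00 ms (2 dp)

150.00


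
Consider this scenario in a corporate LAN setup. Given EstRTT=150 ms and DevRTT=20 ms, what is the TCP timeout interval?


Given: EstRTT = 150 ms, DevRTT = 20 ms
Timeout = EstRTT + 4 * DevRTT
4 * DevRTT = 4 * 20 = 80
Timeout = 150 + 80 = 230 ms

230


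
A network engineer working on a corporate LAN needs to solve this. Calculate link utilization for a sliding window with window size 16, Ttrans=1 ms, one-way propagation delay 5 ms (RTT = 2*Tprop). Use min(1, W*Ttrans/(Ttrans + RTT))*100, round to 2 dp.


Given: W = 16, Ttrans = 1 ms, RTT = 10 ms (= 2 * Tprop, Tprop = 5 ms)
Cycle time = Ttrans + RTT = 1 + 10 = 11 ms (first packet sent until its ACK returns)
W * Ttrans = 16 * 1 = 16 ms of sending per cycle
W * Ttrans / (Ttrans + RTT) = 16 / 11 = 1.454545
U = min(1, 1.454545) = 1.000000
U% = 100.00%

100.00


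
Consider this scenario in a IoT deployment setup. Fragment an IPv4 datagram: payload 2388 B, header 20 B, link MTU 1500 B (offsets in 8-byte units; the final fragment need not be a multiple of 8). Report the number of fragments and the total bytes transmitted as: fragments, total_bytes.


Max data per non-final fragment = floor((MTU - header)/8)*8 = floor((1500 - 20)/8)*8 = floor(1480/8)*8 = 1480 B
Final fragment needs no 8-byte alignment: it can carry up to MTU - header = 1480 B
Non-final fragments needed = ceil((payload - 1480) / 1480) = ceil(908/1480) = ceil(0.6135) = 1
Number of fragments = 1 + 1 = 2
Fragment sizes (data): 1 * 1480 B + 908 B (last, 908 <= 1480 OK)
Total bytes sent = payload + n_frags * header = 2388 + 2*20 = 2388 + 40 = 2428 B

2, 2428


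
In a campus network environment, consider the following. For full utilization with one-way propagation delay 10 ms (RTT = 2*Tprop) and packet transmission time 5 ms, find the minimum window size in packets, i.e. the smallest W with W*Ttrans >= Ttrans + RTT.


Given: Ttrans = 5 ms, RTT = 20 ms (= 2 * Tprop, Tprop = 10 ms)
Time until first ACK returns = Ttrans + RTT = 5 + 20 = 25 ms
Need W * Ttrans >= Ttrans + RTT  ->  W >= (Ttrans + RTT) / Ttrans
(Ttrans + RTT) / Ttrans = 25 / 5 = 5
W_min = ceil(5) = 5

5


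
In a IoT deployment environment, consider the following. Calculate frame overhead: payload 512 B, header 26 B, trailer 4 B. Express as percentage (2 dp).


Given: payload = 512 B, header = 26 B, trailer = 4 B
Overhead bytes = header + trailer = 26 + 4 = 30
Total frame = payload + overhead = 512 + 30 = 542
Overhead % = 30 / 542 * 100 = 5.5351% -> 5.54% (2 dp)

5.54


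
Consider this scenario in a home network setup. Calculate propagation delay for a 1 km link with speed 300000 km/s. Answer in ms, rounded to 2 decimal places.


Given: distance = 1 km, speed = 300000 km/s
Delay = distance / speed = 1 / 300000 seconds
Delay in ms = 1 * 1000 / 300000
Delay = 0.0033 ms
Rounded to 2 dp = 0.00 ms

0.00


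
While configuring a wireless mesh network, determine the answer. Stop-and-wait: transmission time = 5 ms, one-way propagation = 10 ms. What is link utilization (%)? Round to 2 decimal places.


Given: Ttrans = 5 ms, Tprop = 10 ms
RTT = 2 * Tprop = 2 * 10 = 20 ms
U = Ttrans / (Ttrans + RTT)
U = 5 / (5 + 20)
U = 5 / 25 = 0.2
U% = 20.00%

20.00


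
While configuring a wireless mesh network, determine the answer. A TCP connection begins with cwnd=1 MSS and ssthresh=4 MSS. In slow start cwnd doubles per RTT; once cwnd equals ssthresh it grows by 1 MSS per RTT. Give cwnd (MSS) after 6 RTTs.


RTT 0: cwnd = 1 MSS (initial)
RTT 1: cwnd = 2 MSS (slow start, doubled)
RTT 2: cwnd = 4 MSS (slow start, doubled)
RTT 3: cwnd = 5 MSS (congestion avoidance, +1)
RTT 4: cwnd = 6 MSS (congestion avoidance, +1)
RTT 5: cwnd = 7 MSS (congestion avoidance, +1)
RTT 6: cwnd = 8 MSS (congestion avoidance, +1)

8


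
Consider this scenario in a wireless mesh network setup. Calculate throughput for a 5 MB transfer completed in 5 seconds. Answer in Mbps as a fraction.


Given: file = 5 MB, time = 5 s
File in Mb = 5 * 8 = 40 Mb
Throughput = 40 / 5 Mbps
Throughput = 8 Mbps

8


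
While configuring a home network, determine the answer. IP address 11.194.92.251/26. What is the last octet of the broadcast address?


Given: IP = 11.194.92.251, prefix = /26
Host bits = 32 - 26 = 6
Network last octet = 251 AND mask = 192
Host part size = 2^6 - 1 = 63
Broadcast last octet = 192 OR 63 = 255

255


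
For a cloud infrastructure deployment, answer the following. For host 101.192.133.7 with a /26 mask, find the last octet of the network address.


Given: IP = 101.192.133.7, prefix = /26
Subnet mask = 255.255.255.192
Last octet of IP: 7
Last octet of mask: 192
Network last octet = 7 AND 192 = 0

0


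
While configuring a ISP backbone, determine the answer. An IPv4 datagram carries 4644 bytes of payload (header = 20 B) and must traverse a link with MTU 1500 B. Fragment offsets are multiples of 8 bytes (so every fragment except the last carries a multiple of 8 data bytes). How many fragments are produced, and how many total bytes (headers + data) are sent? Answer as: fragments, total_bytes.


Max data per non-final fragment = floor((MTU - header)/8)*8 = floor((1500 - 20)/8)*8 = floor(1480/8)*8 = 1480 B
Final fragment needs no 8-byte alignment: it can carry up to MTU - header = 1480 B
Non-final fragments needed = ceil((payload - 1480) / 1480) = ceil(3164/1480) = ceil(2.1378) = 3
Number of fragments = 3 + 1 = 4
Fragment sizes (data): 3 * 1480 B + 204 B (last, 204 <= 1480 OK)
Total bytes sent = payload + n_frags * header = 4644 + 4*20 = 4644 + 80 = 4724 B

4, 4724


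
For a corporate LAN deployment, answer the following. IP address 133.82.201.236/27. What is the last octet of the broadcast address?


Given: IP = 133.82.201.236, prefix = /27
Host bits = 32 - 27 = 5
Network last octet = 236 AND mask = 224
Host part size = 2^5 - 1 = 31
Broadcast last octet = 224 OR 31 = 255

255


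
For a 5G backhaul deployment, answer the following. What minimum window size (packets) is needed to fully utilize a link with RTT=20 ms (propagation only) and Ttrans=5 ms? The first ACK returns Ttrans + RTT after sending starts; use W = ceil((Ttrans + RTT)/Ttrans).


Given: Ttrans = 5 ms, RTT = 20 ms (= 2 * Tprop, Tprop = 10 ms)
Time until first ACK returns = Ttrans + RTT = 5 + 20 = 25 ms
Need W * Ttrans >= Ttrans + RTT  ->  W >= (Ttrans + RTT) / Ttrans
(Ttrans + RTT) / Ttrans = 25 / 5 = 5
W_min = ceil(5) = 5

5


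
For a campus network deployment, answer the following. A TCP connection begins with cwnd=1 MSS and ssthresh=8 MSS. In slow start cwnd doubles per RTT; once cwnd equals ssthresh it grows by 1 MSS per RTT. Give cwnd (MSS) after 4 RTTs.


RTT 0: cwnd = 1 MSS (initial)
RTT 1: cwnd = 2 MSS (slow start, doubled)
RTT 2: cwnd = 4 MSS (slow start, doubled)
RTT 3: cwnd = 8 MSS (slow start, doubled)
RTT 4: cwnd = 9 MSS (congestion avoidance, +1)

9


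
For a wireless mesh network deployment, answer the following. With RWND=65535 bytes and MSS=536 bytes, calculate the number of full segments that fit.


Given: RWND = 65535 bytes, MSS = 536 bytes
Full segments = floor(RWND / MSS)
Full segments = floor(65535 / 536)
Full segments = floor(122.2668) = 122

122


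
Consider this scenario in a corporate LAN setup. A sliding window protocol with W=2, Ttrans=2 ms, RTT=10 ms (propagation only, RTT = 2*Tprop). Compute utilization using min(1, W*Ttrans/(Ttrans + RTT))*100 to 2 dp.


Given: W = 2, Ttrans = 2 ms, RTT = 10 ms (= 2 * Tprop, Tprop = 5 ms)
Cycle time = Ttrans + RTT = 2 + 10 = 12 ms (first packet sent until its ACK returns)
W * Ttrans = 2 * 2 = 4 ms of sending per cycle
W * Ttrans / (Ttrans + RTT) = 4 / 12 = 0.333333
U = min(1, 0.333333) = 0.333333
U% = 33.33%

33.33


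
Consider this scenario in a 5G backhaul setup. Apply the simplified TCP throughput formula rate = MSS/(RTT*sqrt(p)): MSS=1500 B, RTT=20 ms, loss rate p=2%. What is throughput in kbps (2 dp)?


Given: MSS = 1500 bytes, RTT = 20 ms, loss = 2%
RTT in seconds = 20 / 1000 = 0.02
Loss rate = 2% = 0.02
sqrt(loss) = sqrt(0.02) = 0.141421356237
Throughput (bytes/s) = 1500 / (0.02 * 0.141421356237) = 530330.0859
Throughput (kbps) = 530330.0859 * 8 / 1000 = 4242.640687 -> 4242.64 kbps (2 dp)

4242.64


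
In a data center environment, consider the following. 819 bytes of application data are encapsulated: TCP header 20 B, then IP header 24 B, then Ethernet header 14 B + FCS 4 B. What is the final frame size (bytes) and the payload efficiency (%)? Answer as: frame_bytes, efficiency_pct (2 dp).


TCP segment = 819 + 20 = 839 B
IP packet = 839 + 24 = 863 B
Ethernet frame = 863 + 14 + 4 = 881 B
Efficiency = app / frame = 819 / 881 = 0.929625 = 92.9625% -> 92.96% (2 dp)

881, 92.96


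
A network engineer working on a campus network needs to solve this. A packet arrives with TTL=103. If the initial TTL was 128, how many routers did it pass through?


Given: initial TTL = 128, received TTL = 103
Hops = initial TTL - received TTL
Hops = 128 - 103 = 25

25


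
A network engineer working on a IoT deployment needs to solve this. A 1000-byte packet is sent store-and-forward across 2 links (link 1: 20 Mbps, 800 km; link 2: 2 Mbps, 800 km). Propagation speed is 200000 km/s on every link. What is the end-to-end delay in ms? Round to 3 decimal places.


Packet = 1000 bytes = 8000 bits. Store-and-forward: sum (t_trans + t_prop) per link.
Link 1: t_trans = 8000/(20*10^6) s = 0.4000 ms; t_prop = 800/200000 s = 4.0000 ms; subtotal = 4.4000 ms
Link 2: t_trans = 8000/(2*10^6) s = 4.0000 ms; t_prop = 800/200000 s = 4.0000 ms; subtotal = 8.0000 ms
End-to-end = 4.4000 + 8.0000 = 12.4000 ms -> 12.400 ms (3 dp)

12.400


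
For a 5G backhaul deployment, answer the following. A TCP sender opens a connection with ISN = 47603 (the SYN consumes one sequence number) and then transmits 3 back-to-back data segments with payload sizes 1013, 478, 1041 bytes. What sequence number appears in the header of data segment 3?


The SYN occupies sequence number ISN = 47603, so the first data byte is ISN + 1 = 47604.
SEQ of data segment i = (ISN + 1) + sum of payload sizes of segments 1..i-1.
Segment 1: SEQ = 47604, payload = 1013 bytes
Segment 2: SEQ = 48617, payload = 478 bytes
Segment 3: SEQ = 49095, payload = 1041 bytes
SEQ of segment 3 = 47604 + 1013 + 478 = 49095

49095


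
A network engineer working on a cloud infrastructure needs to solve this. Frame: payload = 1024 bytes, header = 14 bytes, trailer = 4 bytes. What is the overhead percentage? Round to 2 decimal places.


Given: payload = 1024 B, header = 14 B, trailer = 4 B
Overhead bytes = header + trailer = 14 + 4 = 18
Total frame = payload + overhead = 1024 + 18 = 1042
Overhead % = 18 / 1042 * 100 = 1.7274% -> 1.73% (2 dp)

1.73


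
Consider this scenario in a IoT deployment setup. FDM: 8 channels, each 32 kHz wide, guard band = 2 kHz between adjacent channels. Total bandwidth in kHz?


Given: 8 channels, 32 kHz each, guard = 2 kHz
Channel bandwidth = 8 * 32 = 256 kHz
Guard bands = 7 gaps * 2 kHz = 14 kHz
Total = 256 + 14 = 270 kHz

270


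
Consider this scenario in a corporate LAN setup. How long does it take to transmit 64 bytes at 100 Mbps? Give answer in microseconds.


Given: packet = 64 bytes, bandwidth = 100 Mbps
Packet in bits = 64 * 8 = 512 bits
Bandwidth = 100 * 10^6 = 100000000 bps
Time = 512 / 100000000 seconds
Time in us = 512 * 10^6 / 100000000 = 5.12

5.12


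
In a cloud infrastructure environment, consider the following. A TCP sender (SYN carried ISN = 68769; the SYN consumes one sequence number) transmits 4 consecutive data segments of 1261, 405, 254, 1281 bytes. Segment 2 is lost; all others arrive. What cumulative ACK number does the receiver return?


SYN uses sequence number 68769; first data byte = ISN + 1 = 68770.
Segment 1: SEQ = 68770, len = 1261 B, covers [68770, 70030]
Segment 2: SEQ = 70031, len = 405 B, covers [70031, 70435] [LOST]
Segment 3: SEQ = 70436, len = 254 B, covers [70436, 70689]
Segment 4: SEQ = 70690, len = 1281 B, covers [70690, 71970]
In-order data received: bytes [68770, 70030] (segments 1..1).
Segment 2 missing -> gap begins at byte 70031; later segments buffered out of order.
Cumulative ACK = next expected in-order byte = 68770 + 1261 = 70031

70031


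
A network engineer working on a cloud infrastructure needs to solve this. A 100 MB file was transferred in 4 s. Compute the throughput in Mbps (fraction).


Given: file = 100 MB, time = 4 s
File in Mb = 100 * 8 = 800 Mb
Throughput = 800 / 4 Mbps
Throughput = 200 Mbps

200


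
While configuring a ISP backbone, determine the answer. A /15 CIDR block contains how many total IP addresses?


Given: CIDR prefix /15
Host bits = 32 - 15 = 17
Total addresses = 2^17 = 131072

131072


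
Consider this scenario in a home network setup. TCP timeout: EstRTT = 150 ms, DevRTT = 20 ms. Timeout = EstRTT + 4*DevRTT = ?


Given: EstRTT = 150 ms, DevRTT = 20 ms
Timeout = EstRTT + 4 * DevRTT
4 * DevRTT = 4 * 20 = 80
Timeout = 150 + 80 = 230 ms

230


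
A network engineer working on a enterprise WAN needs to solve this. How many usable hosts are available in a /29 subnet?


Given: subnet mask /29
Host bits = 32 - 29 = 3
Total addresses = 2^3 = 8
Usable hosts = 8 - 2 (network + broadcast) = 6

6


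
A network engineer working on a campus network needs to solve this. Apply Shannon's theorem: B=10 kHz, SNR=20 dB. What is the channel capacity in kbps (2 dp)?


Given: B = 10 kHz, SNR = 20 dB
SNR linear = 10^(20/10) = 100
1 + SNR = 101
log2(101) = 6.6582114828
C = 10 * 1000 * 6.6582114828 = 66582.1148 bps
C = 66.582115 kbps -> 66.58 kbps (2 dp)

66.58


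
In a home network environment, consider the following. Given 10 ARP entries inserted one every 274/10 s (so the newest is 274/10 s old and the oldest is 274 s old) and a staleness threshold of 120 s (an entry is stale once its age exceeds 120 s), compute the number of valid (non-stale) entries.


Ages are k * 274/10 s for k = 1..10 (spacing = 27.4000 s).
Entry k is valid iff k * 274/10 <= 120 iff k <= 10 * 120 / 274 = 4.3796
n_valid = floor(4.3796) = 4
(n_stale = 10 - 4 = 6)

4


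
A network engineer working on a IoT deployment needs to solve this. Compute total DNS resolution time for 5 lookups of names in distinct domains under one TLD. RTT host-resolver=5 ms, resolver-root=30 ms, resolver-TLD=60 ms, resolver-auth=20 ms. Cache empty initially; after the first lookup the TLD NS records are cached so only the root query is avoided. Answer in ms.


Lookup 1 (cold cache): local + root + TLD + auth = 5 + 30 + 60 + 20 = 115 ms
Lookups 2..5 (TLD NS cached -> skip root; new domain -> still ask TLD and auth): local + TLD + auth = 5 + 60 + 20 = 85 ms each
Remaining 4 lookups: 4 * 85 = 340 ms
Total = 115 + 340 = 455 ms

455


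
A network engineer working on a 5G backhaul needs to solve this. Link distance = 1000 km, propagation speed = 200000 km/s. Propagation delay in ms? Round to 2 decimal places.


Given: distance = 1000 km, speed = 200000 km/s
Delay = distance / speed = 1000 / 200000 seconds
Delay in ms = 1000 * 1000 / 200000
Delay = 5.0000 ms
Rounded to 2 dp = 5.00 ms

5.00


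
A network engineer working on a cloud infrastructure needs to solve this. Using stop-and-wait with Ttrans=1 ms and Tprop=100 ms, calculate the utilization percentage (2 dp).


Given: Ttrans = 1 ms, Tprop = 100 ms
RTT = 2 * Tprop = 2 * 100 = 200 ms
U = Ttrans / (Ttrans + RTT)
U = 1 / (1 + 200)
U = 1 / 201 = 0.004975
U% = 0.50%

0.50
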